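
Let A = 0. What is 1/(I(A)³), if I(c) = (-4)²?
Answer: 1/4096 ≈ 0.00024414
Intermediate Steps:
I(c) = 16
1/(I(A)³) = 1/(16³) = 1/4096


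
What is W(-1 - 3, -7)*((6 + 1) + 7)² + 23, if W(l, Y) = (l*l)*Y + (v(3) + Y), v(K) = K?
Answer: -22713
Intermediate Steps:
W(l, Y) = 3 + Y + Y*l² (W(l, Y) = (l*l)*Y + (3 + Y) = l²*Y + (3 + Y) = Y*l² + (3 + Y) = 3 + Y + Y*l²)
W(-1 - 3, -7)*((6 + 1) + 7)² + 23 = (3 - 7 - 7*(-1 - 3)²)*((6 + 1) + 7)² + 23 = (3 - 7 - 7*(-4)²)*(7 + 7)² + 23 = (3 - 7 - 7*16)*14² + 23 = (3 - 7 - 112)*196 + 23 = -116*196 + 23 = -22736 + 23 = -22713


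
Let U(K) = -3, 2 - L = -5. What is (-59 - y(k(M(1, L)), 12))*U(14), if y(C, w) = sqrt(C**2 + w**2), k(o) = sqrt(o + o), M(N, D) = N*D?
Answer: 177 + 3*sqrt(158) ≈ 214.71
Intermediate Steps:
L = 7 (L = 2 - 1*(-5) = 2 + 5 = 7)
M(N, D) = D*N
k(o) = sqrt(2)*sqrt(o) (k(o) = sqrt(2*o) = sqrt(2)*sqrt(o))
(-59 - y(k(M(1, L)), 12))*U(14) = (-59 - sqrt((sqrt(2)*sqrt(7*1))**2 + 12**2))*(-3) = (-59 - sqrt((sqrt(2)*sqrt(7))**2 + 144))*(-3) = (-59 - sqrt((sqrt(14))**2 + 144))*(-3) = (-59 - sqrt(14 + 144))*(-3) = (-59 - sqrt(158))*(-3) = 177 + 3*sqrt(158)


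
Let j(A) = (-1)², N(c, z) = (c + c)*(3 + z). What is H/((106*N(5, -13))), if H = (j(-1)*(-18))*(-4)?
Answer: -9/1325 ≈ -0.0067925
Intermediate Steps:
N(c, z) = 2*c*(3 + z) (N(c, z) = (2*c)*(3 + z) = 2*c*(3 + z))
j(A) = 1
H = 72 (H = (1*(-18))*(-4) = -18*(-4) = 72)
H/((106*N(5, -13))) = 72/((106*(2*5*(3 - 13)))) = 72/((106*(2*5*(-10)))) = 72/((106*(-100))) = 72/(-10600) = 72*(-1/10600) = -9/1325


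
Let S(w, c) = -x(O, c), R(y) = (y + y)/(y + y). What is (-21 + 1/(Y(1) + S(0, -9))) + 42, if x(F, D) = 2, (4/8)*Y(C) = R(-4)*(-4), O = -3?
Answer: 209/10 ≈ 20.900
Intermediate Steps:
R(y) = 1 (R(y) = (2*y)/((2*y)) = (2*y)*(1/(2*y)) = 1)
Y(C) = -8 (Y(C) = 2*(1*(-4)) = 2*(-4) = -8)
S(w, c) = -2 (S(w, c) = -1*2 = -2)
(-21 + 1/(Y(1) + S(0, -9))) + 42 = (-21 + 1/(-8 - 2)) + 42 = (-21 + 1/(-10)) + 42 = (-21 - 1/10) + 42 = -211/10 + 42 = 209/10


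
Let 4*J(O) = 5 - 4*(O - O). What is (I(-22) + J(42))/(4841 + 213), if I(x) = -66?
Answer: -37/2888 ≈ -0.012812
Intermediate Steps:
J(O) = 5/4 (J(O) = (5 - 4*(O - O))/4 = (5 - 4*0)/4 = (5 + 0)/4 = (1/4)*5 = 5/4)
(I(-22) + J(42))/(4841 + 213) = (-66 + 5/4)/(4841 + 213) = -259/4/5054 = -259/4*1/5054 = -37/2888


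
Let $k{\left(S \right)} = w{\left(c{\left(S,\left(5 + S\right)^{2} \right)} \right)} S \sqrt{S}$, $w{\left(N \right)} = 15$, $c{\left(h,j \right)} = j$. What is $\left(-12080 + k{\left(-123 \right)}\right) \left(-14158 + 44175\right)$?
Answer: $-362605360 - 55381365 i \sqrt{123} \approx -3.6261 \cdot 10^{8} - 6.1421 \cdot 10^{8} i$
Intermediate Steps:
$k{\left(S \right)} = 15 S^{\frac{3}{2}}$ ($k{\left(S \right)} = 15 S \sqrt{S} = 15 S^{\frac{3}{2}}$)
$\left(-12080 + k{\left(-123 \right)}\right) \left(-14158 + 44175\right) = \left(-12080 + 15 \left(-123\right)^{\frac{3}{2}}\right) \left(-14158 + 44175\right) = \left(-12080 + 15 \left(- 123 i \sqrt{123}\right)\right) 30017 = \left(-12080 - 1845 i \sqrt{123}\right) 30017 = -362605360 - 55381365 i \sqrt{123}$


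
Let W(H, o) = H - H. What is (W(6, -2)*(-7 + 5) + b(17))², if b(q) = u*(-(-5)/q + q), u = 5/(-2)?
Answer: 540225/289 ≈ 1869.3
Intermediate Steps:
W(H, o) = 0
u = -5/2 (u = 5*(-½) = -5/2 ≈ -2.5000)
b(q) = -25/(2*q) - 5*q/2 (b(q) = -5*(-(-5)/q + q)/2 = -5*(5/q + q)/2 = -5*(q + 5/q)/2 = -25/(2*q) - 5*q/2)
(W(6, -2)*(-7 + 5) + b(17))² = (0*(-7 + 5) + (5/2)*(-5 - 1*17²)/17)² = (0*(-2) + (5/2)*(1/17)*(-5 - 1*289))² = (0 + (5/2)*(1/17)*(-5 - 289))² = (0 + (5/2)*(1/17)*(-294))² = (0 - 735/17)² = (-735/17)² = 540225/289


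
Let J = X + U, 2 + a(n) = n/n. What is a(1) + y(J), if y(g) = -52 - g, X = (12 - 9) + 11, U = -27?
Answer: -40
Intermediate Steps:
X = 14 (X = 3 + 11 = 14)
a(n) = -1 (a(n) = -2 + n/n = -2 + 1 = -1)
J = -13 (J = 14 - 27 = -13)
a(1) + y(J) = -1 + (-52 - 1*(-13)) = -1 + (-52 + 13) = -1 - 39 = -40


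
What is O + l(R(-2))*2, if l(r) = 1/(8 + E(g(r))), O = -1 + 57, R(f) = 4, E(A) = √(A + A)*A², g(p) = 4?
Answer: 6943/124 + √2/31 ≈ 56.038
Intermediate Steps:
E(A) = √2*A^(5/2) (E(A) = √(2*A)*A² = (√2*√A)*A² = √2*A^(5/2))
O = 56
l(r) = 1/(8 + 32*√2) (l(r) = 1/(8 + √2*4^(5/2)) = 1/(8 + √2*32) = 1/(8 + 32*√2))
O + l(R(-2))*2 = 56 + (-1/248 + √2/62)*2 = 56 + (-1/124 + √2/31) = 6943/124 + √2/31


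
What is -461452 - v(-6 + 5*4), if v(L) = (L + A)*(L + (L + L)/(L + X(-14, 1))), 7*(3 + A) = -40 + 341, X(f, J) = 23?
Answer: -17103208/37 ≈ -4.6225e+5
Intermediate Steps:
A = 40 (A = -3 + (-40 + 341)/7 = -3 + (⅐)*301 = -3 + 43 = 40)
v(L) = (40 + L)*(L + 2*L/(23 + L)) (v(L) = (L + 40)*(L + (L + L)/(L + 23)) = (40 + L)*(L + (2*L)/(23 + L)) = (40 + L)*(L + 2*L/(23 + L)))
-461452 - v(-6 + 5*4) = -461452 - (-6 + 5*4)*(1000 + (-6 + 5*4)² + 65*(-6 + 5*4))/(23 + (-6 + 5*4)) = -461452 - (-6 + 20)*(1000 + (-6 + 20)² + 65*(-6 + 20))/(23 + (-6 + 20)) = -461452 - 14*(1000 + 14² + 65*14)/(23 + 14) = -461452 - 14*(1000 + 196 + 910)/37 = -461452 - 14*2106/37 = -461452 - 1*29484/37 = -461452 - 29484/37 = -17103208/37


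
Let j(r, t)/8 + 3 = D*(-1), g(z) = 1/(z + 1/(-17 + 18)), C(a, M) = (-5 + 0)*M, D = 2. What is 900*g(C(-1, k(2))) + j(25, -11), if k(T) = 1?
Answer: -265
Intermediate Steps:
C(a, M) = -5*M
g(z) = 1/(1 + z) (g(z) = 1/(z + 1/1) = 1/(z + 1) = 1/(1 + z))
j(r, t) = -40 (j(r, t) = -24 + 8*(2*(-1)) = -24 + 8*(-2) = -24 - 16 = -40)
900*g(C(-1, k(2))) + j(25, -11) = 900/(1 - 5*1) - 40 = 900/(1 - 5) - 40 = 900/(-4) - 40 = 900*(-¼) - 40 = -225 - 40 = -265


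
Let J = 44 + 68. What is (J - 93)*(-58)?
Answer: -1102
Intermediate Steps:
J = 112
(J - 93)*(-58) = (112 - 93)*(-58) = 19*(-58) = -1102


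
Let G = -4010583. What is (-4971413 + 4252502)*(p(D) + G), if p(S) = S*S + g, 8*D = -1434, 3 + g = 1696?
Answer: 45742977663561/16 ≈ 2.8589e+12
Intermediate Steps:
g = 1693 (g = -3 + 1696 = 1693)
D = -717/4 (D = (⅛)*(-1434) = -717/4 ≈ -179.25)
p(S) = 1693 + S² (p(S) = S*S + 1693 = S² + 1693 = 1693 + S²)
(-4971413 + 4252502)*(p(D) + G) = (-4971413 + 4252502)*((1693 + (-717/4)²) - 4010583) = -718911*((1693 + 514089/16) - 4010583) = -718911*(541177/16 - 4010583) = -718911*(-63628151/16) = 45742977663561/16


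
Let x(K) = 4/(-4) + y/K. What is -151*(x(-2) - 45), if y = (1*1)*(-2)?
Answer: 6795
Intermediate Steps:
y = -2 (y = 1*(-2) = -2)
x(K) = -1 - 2/K (x(K) = 4/(-4) - 2/K = 4*(-1/4) - 2/K = -1 - 2/K)
-151*(x(-2) - 45) = -151*((-2 - 1*(-2))/(-2) - 45) = -151*(-(-2 + 2)/2 - 45) = -151*(-1/2*0 - 45) = -151*(0 - 45) = -151*(-45) = 6795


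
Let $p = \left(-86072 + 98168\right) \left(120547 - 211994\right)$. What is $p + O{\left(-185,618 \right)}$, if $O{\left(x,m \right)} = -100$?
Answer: $-1106143012$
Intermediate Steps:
$p = -1106142912$ ($p = 12096 \left(-91447\right) = -1106142912$)
$p + O{\left(-185,618 \right)} = -1106142912 - 100 = -1106143012$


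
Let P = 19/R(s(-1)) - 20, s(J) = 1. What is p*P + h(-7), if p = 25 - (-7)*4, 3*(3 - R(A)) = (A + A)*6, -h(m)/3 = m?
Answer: -2046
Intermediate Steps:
h(m) = -3*m
R(A) = 3 - 4*A (R(A) = 3 - (A + A)*6/3 = 3 - 2*A*6/3 = 3 - 4*A)
p = 53 (p = 25 - 1*(-28) = 25 + 28 = 53)
P = -39 (P = 19/(3 - 4*1) - 20 = 19/(3 - 4) - 20 = 19/(-1) - 20 = 19*(-1) - 20 = -19 - 20 = -39)
p*P + h(-7) = 53*(-39) - 3*(-7) = -2067 + 21 = -2046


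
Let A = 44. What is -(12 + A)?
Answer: -56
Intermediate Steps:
-(12 + A) = -(12 + 44) = -1*56 = -56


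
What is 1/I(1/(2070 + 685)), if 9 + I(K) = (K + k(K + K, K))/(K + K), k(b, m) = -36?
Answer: -2/99197 ≈ -2.0162e-5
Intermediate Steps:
I(K) = -9 + (-36 + K)/(2*K) (I(K) = -9 + (K - 36)/(K + K) = -9 + (-36 + K)/((2*K)) = -9 + (-36 + K)*(1/(2*K)) = -9 + (-36 + K)/(2*K))
1/I(1/(2070 + 685)) = 1/(-17/2 - 18/(1/(2070 + 685))) = 1/(-17/2 - 18/(1/2755)) = 1/(-17/2 - 18/1/2755) = 1/(-17/2 - 18*2755) = 1/(-17/2 - 49590) = 1/(-99197/2) = -2/99197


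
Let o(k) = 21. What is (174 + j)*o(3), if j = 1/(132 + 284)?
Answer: 1520085/416 ≈ 3654.1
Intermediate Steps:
j = 1/416 ≈ 0.0024038
(174 + j)*o(3) = (174 + 1/416)*21 = (72385/416)*21 = 1520085/416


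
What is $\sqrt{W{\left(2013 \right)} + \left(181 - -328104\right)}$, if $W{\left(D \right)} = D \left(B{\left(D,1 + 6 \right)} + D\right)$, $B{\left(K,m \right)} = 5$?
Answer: $\sqrt{4390519} \approx 2095.4$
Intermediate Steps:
$W{\left(D \right)} = D \left(5 + D\right)$
$\sqrt{W{\left(2013 \right)} + \left(181 - -328104\right)} = \sqrt{2013 \left(5 + 2013\right) + \left(181 - -328104\right)} = \sqrt{2013 \cdot 2018 + \left(181 + 328104\right)} = \sqrt{4062234 + 328285} = \sqrt{4390519}$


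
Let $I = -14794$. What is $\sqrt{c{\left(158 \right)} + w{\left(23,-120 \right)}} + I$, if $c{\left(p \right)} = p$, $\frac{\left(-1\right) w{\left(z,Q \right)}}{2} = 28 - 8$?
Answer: $-14794 + \sqrt{118} \approx -14783.0$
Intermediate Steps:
$w{\left(z,Q \right)} = -40$ ($w{\left(z,Q \right)} = - 2 \left(28 - 8\right) = \left(-2\right) 20 = -40$)
$\sqrt{c{\left(158 \right)} + w{\left(23,-120 \right)}} + I = \sqrt{158 - 40} - 14794 = \sqrt{118} - 14794 = -14794 + \sqrt{118}$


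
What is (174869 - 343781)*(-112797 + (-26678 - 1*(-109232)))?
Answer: 5108405616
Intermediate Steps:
(174869 - 343781)*(-112797 + (-26678 - 1*(-109232))) = -168912*(-112797 + (-26678 + 109232)) = -168912*(-112797 + 82554) = -168912*(-30243) = 5108405616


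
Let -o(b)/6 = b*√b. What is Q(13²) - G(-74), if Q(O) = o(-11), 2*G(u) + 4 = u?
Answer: 39 + 66*I*√11 ≈ 39.0 + 218.9*I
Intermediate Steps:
G(u) = -2 + u/2
o(b) = -6*b^(3/2) (o(b) = -6*b*√b = -6*b^(3/2))
Q(O) = 66*I*√11 (Q(O) = -(-66)*I*√11 = 66*I*√11)
Q(13²) - G(-74) = 66*I*√11 - (-2 + (½)*(-74)) = 66*I*√11 - (-2 - 37) = 66*I*√11 - 1*(-39) = 66*I*√11 + 39 = 39 + 66*I*√11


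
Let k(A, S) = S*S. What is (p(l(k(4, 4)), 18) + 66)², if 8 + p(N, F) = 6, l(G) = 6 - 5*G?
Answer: 4096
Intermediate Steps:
k(A, S) = S²
p(N, F) = -2 (p(N, F) = -8 + 6 = -2)
(p(l(k(4, 4)), 18) + 66)² = (-2 + 66)² = 64² = 4096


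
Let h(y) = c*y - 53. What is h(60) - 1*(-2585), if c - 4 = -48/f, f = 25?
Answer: 13284/5 ≈ 2656.8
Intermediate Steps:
c = 52/25 (c = 4 - 48/25 = 52/25 ≈ 2.0800)
h(y) = -53 + 52*y/25 (h(y) = 52*y/25 - 53 = -53 + 52*y/25)
h(60) - 1*(-2585) = (-53 + (52/25)*60) - 1*(-2585) = (-53 + 624/5) + 2585 = 359/5 + 2585 = 13284/5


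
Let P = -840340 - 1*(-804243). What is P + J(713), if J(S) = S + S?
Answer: -34671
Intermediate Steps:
J(S) = 2*S
P = -36097 (P = -840340 + 804243 = -36097)
P + J(713) = -36097 + 2*713 = -36097 + 1426 = -34671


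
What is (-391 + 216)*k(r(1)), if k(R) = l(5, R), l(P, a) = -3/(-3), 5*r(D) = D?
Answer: -175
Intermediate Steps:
r(D) = D/5
l(P, a) = 1 (l(P, a) = -3*(-1/3) = 1)
k(R) = 1
(-391 + 216)*k(r(1)) = (-391 + 216)*1 = -175*1 = -175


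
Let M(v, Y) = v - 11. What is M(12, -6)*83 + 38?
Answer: 121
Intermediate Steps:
M(v, Y) = -11 + v
M(12, -6)*83 + 38 = (-11 + 12)*83 + 38 = 1*83 + 38 = 83 + 38 = 121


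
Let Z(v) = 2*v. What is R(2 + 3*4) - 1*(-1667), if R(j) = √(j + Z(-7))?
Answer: 1667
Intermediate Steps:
R(j) = √(-14 + j) (R(j) = √(j + 2*(-7)) = √(j - 14) = √(-14 + j))
R(2 + 3*4) - 1*(-1667) = √(-14 + (2 + 3*4)) - 1*(-1667) = √(-14 + (2 + 12)) + 1667 = √(-14 + 14) + 1667 = √0 + 1667 = 0 + 1667 = 1667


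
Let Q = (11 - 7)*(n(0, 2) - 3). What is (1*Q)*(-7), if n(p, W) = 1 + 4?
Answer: -56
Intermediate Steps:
n(p, W) = 5
Q = 8 (Q = (11 - 7)*(5 - 3) = 4*2 = 8)
(1*Q)*(-7) = (1*8)*(-7) = 8*(-7) = -56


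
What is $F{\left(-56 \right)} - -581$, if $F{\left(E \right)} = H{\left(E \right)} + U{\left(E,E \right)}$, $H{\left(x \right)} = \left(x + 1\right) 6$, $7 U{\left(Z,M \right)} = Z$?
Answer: $243$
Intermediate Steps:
$U{\left(Z,M \right)} = \frac{Z}{7}$
$H{\left(x \right)} = 6 + 6 x$ ($H{\left(x \right)} = \left(1 + x\right) 6 = 6 + 6 x$)
$F{\left(E \right)} = 6 + \frac{43 E}{7}$ ($F{\left(E \right)} = \left(6 + 6 E\right) + \frac{E}{7} = 6 + \frac{43 E}{7}$)
$F{\left(-56 \right)} - -581 = \left(6 + \frac{43}{7} \left(-56\right)\right) - -581 = \left(6 - 344\right) + 581 = -338 + 581 = 243$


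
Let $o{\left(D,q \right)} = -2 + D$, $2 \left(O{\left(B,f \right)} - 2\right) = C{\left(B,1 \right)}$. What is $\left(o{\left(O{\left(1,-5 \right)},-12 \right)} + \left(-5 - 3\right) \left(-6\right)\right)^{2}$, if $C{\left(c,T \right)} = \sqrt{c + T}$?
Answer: $\frac{\left(96 + \sqrt{2}\right)^{2}}{4} \approx 2372.4$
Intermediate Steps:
$C{\left(c,T \right)} = \sqrt{T + c}$
$O{\left(B,f \right)} = 2 + \frac{\sqrt{1 + B}}{2}$
$\left(o{\left(O{\left(1,-5 \right)},-12 \right)} + \left(-5 - 3\right) \left(-6\right)\right)^{2} = \left(\left(-2 + \left(2 + \frac{\sqrt{1 + 1}}{2}\right)\right) + \left(-5 - 3\right) \left(-6\right)\right)^{2} = \left(\left(-2 + \left(2 + \frac{\sqrt{2}}{2}\right)\right) - -48\right)^{2} = \left(\frac{\sqrt{2}}{2} + 48\right)^{2} = \left(48 + \frac{\sqrt{2}}{2}\right)^{2}$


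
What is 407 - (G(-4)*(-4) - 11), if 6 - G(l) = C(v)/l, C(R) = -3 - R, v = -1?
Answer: 440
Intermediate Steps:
G(l) = 6 + 2/l (G(l) = 6 - (-3 - 1*(-1))/l = 6 - (-3 + 1)/l = 6 - (-2)/l = 6 + 2/l)
407 - (G(-4)*(-4) - 11) = 407 - ((6 + 2/(-4))*(-4) - 11) = 407 - ((6 + 2*(-¼))*(-4) - 11) = 407 - ((6 - ½)*(-4) - 11) = 407 - ((11/2)*(-4) - 11) = 407 - (-22 - 11) = 407 - 1*(-33) = 407 + 33 = 440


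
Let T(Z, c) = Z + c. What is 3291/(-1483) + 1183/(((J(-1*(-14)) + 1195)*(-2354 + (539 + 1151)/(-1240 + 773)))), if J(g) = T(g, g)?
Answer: -4432258691807/1996908118672 ≈ -2.2196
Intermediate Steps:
J(g) = 2*g (J(g) = g + g = 2*g)
3291/(-1483) + 1183/(((J(-1*(-14)) + 1195)*(-2354 + (539 + 1151)/(-1240 + 773)))) = 3291/(-1483) + 1183/(((2*(-1*(-14)) + 1195)*(-2354 + (539 + 1151)/(-1240 + 773)))) = 3291*(-1/1483) + 1183/(((2*14 + 1195)*(-2354 + 1690/(-467)))) = -3291/1483 + 1183/(((28 + 1195)*(-2354 + 1690*(-1/467)))) = -3291/1483 + 1183/((1223*(-2354 - 1690/467))) = -3291/1483 + 1183/((1223*(-1101008/467))) = -3291/1483 + 1183/(-1346532784/467) = -3291/1483 + 1183*(-467/1346532784) = -3291/1483 - 552461/1346532784 = -4432258691807/1996908118672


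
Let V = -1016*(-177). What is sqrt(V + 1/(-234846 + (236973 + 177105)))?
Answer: 5*sqrt(14442357295122)/44808 ≈ 424.07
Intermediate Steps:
V = 179832
sqrt(V + 1/(-234846 + (236973 + 177105))) = sqrt(179832 + 1/(-234846 + (236973 + 177105))) = sqrt(179832 + 1/(-234846 + 414078)) = sqrt(179832 + 1/179232) = sqrt(32231649025/179232) = 5*sqrt(14442357295122)/44808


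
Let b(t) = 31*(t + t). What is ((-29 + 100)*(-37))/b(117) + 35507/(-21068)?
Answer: -156456707/76413636 ≈ -2.0475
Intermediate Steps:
b(t) = 62*t (b(t) = 31*(2*t) = 62*t)
((-29 + 100)*(-37))/b(117) + 35507/(-21068) = ((-29 + 100)*(-37))/((62*117)) + 35507/(-21068) = (71*(-37))/7254 + 35507*(-1/21068) = -2627*1/7254 - 35507/21068 = -2627/7254 - 35507/21068 = -156456707/76413636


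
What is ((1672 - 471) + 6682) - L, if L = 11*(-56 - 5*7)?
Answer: 8884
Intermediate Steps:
L = -1001 (L = 11*(-56 - 35) = 11*(-91) = -1001)
((1672 - 471) + 6682) - L = ((1672 - 471) + 6682) - 1*(-1001) = (1201 + 6682) + 1001 = 7883 + 1001 = 8884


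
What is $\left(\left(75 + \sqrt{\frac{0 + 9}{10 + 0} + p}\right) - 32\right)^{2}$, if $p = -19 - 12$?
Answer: $\frac{\left(430 + i \sqrt{3010}\right)^{2}}{100} \approx 1818.9 + 471.83 i$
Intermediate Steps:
$p = -31$ ($p = -19 - 12 = -31$)
$\left(\left(75 + \sqrt{\frac{0 + 9}{10 + 0} + p}\right) - 32\right)^{2} = \left(\left(75 + \sqrt{\frac{0 + 9}{10 + 0} - 31}\right) - 32\right)^{2} = \left(\left(75 + \sqrt{\frac{9}{10} - 31}\right) - 32\right)^{2} = \left(\left(75 + \sqrt{- \frac{301}{10}}\right) - 32\right)^{2} = \left(\left(75 + \frac{i \sqrt{3010}}{10}\right) - 32\right)^{2} = \left(43 + \frac{i \sqrt{3010}}{10}\right)^{2}$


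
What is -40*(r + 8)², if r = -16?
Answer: -2560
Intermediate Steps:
-40*(r + 8)² = -40*(-16 + 8)² = -40*(-8)² = -40*64 = -2560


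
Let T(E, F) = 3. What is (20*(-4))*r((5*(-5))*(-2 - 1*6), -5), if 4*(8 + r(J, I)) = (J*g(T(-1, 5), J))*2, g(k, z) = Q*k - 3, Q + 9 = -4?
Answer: 336640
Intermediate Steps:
Q = -13 (Q = -9 - 4 = -13)
g(k, z) = -3 - 13*k (g(k, z) = -13*k - 3 = -3 - 13*k)
r(J, I) = -8 - 21*J (r(J, I) = -8 + ((J*(-3 - 13*3))*2)/4 = -8 + ((J*(-3 - 39))*2)/4 = -8 + ((J*(-42))*2)/4 = -8 + (-42*J*2)/4 = -8 + (-84*J)/4 = -8 - 21*J)
(20*(-4))*r((5*(-5))*(-2 - 1*6), -5) = (20*(-4))*(-8 - 21*5*(-5)*(-2 - 1*6)) = -80*(-8 - (-525)*(-2 - 6)) = -80*(-8 - (-525)*(-8)) = -80*(-8 - 21*200) = -80*(-8 - 4200) = -80*(-4208) = 336640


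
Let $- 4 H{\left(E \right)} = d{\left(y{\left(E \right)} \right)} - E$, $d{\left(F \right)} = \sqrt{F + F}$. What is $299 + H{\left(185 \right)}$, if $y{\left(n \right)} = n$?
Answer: $\frac{1381}{4} - \frac{\sqrt{370}}{4} \approx 340.44$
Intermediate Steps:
$d{\left(F \right)} = \sqrt{2} \sqrt{F}$ ($d{\left(F \right)} = \sqrt{2 F} = \sqrt{2} \sqrt{F}$)
$H{\left(E \right)} = \frac{E}{4} - \frac{\sqrt{2} \sqrt{E}}{4}$ ($H{\left(E \right)} = - \frac{\sqrt{2} \sqrt{E} - E}{4} = - \frac{- E + \sqrt{2} \sqrt{E}}{4} = \frac{E}{4} - \frac{\sqrt{2} \sqrt{E}}{4}$)
$299 + H{\left(185 \right)} = 299 + \left(\frac{1}{4} \cdot 185 - \frac{\sqrt{2} \sqrt{185}}{4}\right) = 299 + \left(\frac{185}{4} - \frac{\sqrt{370}}{4}\right) = \frac{1381}{4} - \frac{\sqrt{370}}{4}$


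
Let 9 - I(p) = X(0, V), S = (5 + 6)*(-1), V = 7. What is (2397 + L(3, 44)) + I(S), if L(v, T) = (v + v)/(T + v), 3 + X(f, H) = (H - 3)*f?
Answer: 113229/47 ≈ 2409.1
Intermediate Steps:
X(f, H) = -3 + f*(-3 + H) (X(f, H) = -3 + (H - 3)*f = -3 + (-3 + H)*f = -3 + f*(-3 + H))
L(v, T) = 2*v/(T + v) (L(v, T) = (2*v)/(T + v) = 2*v/(T + v))
S = -11 (S = 11*(-1) = -11)
I(p) = 12 (I(p) = 9 - (-3 - 3*0 + 7*0) = 9 - (-3 + 0 + 0) = 9 - 1*(-3) = 9 + 3 = 12)
(2397 + L(3, 44)) + I(S) = (2397 + 2*3/(44 + 3)) + 12 = (2397 + 2*3/47) + 12 = (2397 + 2*3*(1/47)) + 12 = (2397 + 6/47) + 12 = 112665/47 + 12 = 113229/47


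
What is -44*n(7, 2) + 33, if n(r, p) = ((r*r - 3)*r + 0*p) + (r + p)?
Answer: -14531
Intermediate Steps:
n(r, p) = p + r + r*(-3 + r**2) (n(r, p) = ((r**2 - 3)*r + 0) + (p + r) = ((-3 + r**2)*r + 0) + (p + r) = (r*(-3 + r**2) + 0) + (p + r) = r*(-3 + r**2) + (p + r) = p + r + r*(-3 + r**2))
-44*n(7, 2) + 33 = -44*(2 + 7**3 - 2*7) + 33 = -44*(2 + 343 - 14) + 33 = -44*331 + 33 = -14564 + 33 = -14531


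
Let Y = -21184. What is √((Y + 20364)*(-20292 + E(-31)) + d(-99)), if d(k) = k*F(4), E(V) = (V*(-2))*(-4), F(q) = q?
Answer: 2*√4210601 ≈ 4104.0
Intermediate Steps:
E(V) = 8*V (E(V) = -2*V*(-4) = 8*V)
d(k) = 4*k (d(k) = k*4 = 4*k)
√((Y + 20364)*(-20292 + E(-31)) + d(-99)) = √((-21184 + 20364)*(-20292 + 8*(-31)) + 4*(-99)) = √(-820*(-20292 - 248) - 396) = √(-820*(-20540) - 396) = √(16842800 - 396) = √16842404 = 2*√4210601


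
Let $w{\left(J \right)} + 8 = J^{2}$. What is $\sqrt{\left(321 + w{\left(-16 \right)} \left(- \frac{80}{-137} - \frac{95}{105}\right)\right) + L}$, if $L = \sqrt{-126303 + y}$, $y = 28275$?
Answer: $\frac{\sqrt{1998401601 + 49662774 i \sqrt{2723}}}{2877} \approx 17.844 + 8.7731 i$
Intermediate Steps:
$w{\left(J \right)} = -8 + J^{2}$
$L = 6 i \sqrt{2723}$ ($L = \sqrt{-126303 + 28275} = \sqrt{-98028} = 6 i \sqrt{2723} \approx 313.09 i$)
$\sqrt{\left(321 + w{\left(-16 \right)} \left(- \frac{80}{-137} - \frac{95}{105}\right)\right) + L} = \sqrt{\left(321 + \left(-8 + \left(-16\right)^{2}\right) \left(- \frac{80}{-137} - \frac{95}{105}\right)\right) + 6 i \sqrt{2723}} = \sqrt{\left(321 + \left(-8 + 256\right) \left(\left(-80\right) \left(- \frac{1}{137}\right) - \frac{19}{21}\right)\right) + 6 i \sqrt{2723}} = \sqrt{\left(321 + 248 \left(\frac{80}{137} - \frac{19}{21}\right)\right) + 6 i \sqrt{2723}} = \sqrt{\left(321 + 248 \left(- \frac{923}{2877}\right)\right) + 6 i \sqrt{2723}} = \sqrt{\left(321 - \frac{228904}{2877}\right) + 6 i \sqrt{2723}} = \sqrt{\frac{694613}{2877} + 6 i \sqrt{2723}}$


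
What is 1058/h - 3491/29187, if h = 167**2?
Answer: -66480653/813996243 ≈ -0.081672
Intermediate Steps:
h = 27889
1058/h - 3491/29187 = 1058/27889 - 3491/29187 = -66480653/813996243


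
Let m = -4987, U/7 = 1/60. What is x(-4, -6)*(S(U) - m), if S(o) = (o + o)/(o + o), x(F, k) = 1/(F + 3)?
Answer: -4988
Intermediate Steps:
U = 7/60 ≈ 0.11667
x(F, k) = 1/(3 + F)
S(o) = 1 (S(o) = (2*o)/((2*o)) = (2*o)*(1/(2*o)) = 1)
x(-4, -6)*(S(U) - m) = (1 - 1*(-4987))/(3 - 4) = (1 + 4987)/(-1) = -1*4988 = -4988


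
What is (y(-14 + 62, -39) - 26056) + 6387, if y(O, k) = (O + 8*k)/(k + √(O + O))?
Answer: -9339343/475 + 352*√6/475 ≈ -19660.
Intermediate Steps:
y(O, k) = (O + 8*k)/(k + √2*√O) (y(O, k) = (O + 8*k)/(k + √(2*O)) = (O + 8*k)/(k + √2*√O))
(y(-14 + 62, -39) - 26056) + 6387 = (((-14 + 62) + 8*(-39))/(-39 + √2*√(-14 + 62)) - 26056) + 6387 = ((48 - 312)/(-39 + √2*√48) - 26056) + 6387 = (-264/(-39 + √2*(4*√3)) - 26056) + 6387 = (-264/(-39 + 4*√6) - 26056) + 6387 = (-26056 - 264/(-39 + 4*√6)) + 6387 = -19669 - 264/(-39 + 4*√6)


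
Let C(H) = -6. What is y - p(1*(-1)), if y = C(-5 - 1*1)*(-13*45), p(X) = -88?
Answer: 3598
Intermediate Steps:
y = 3510 (y = -(-78)*45 = -6*(-585) = 3510)
y - p(1*(-1)) = 3510 - 1*(-88) = 3510 + 88 = 3598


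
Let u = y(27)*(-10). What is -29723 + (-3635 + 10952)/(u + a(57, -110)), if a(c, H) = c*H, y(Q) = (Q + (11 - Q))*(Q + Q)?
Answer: -120975049/4070 ≈ -29724.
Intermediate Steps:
y(Q) = 22*Q (y(Q) = 11*(2*Q) = 22*Q)
u = -5940 (u = (22*27)*(-10) = 594*(-10) = -5940)
a(c, H) = H*c
-29723 + (-3635 + 10952)/(u + a(57, -110)) = -29723 + (-3635 + 10952)/(-5940 - 110*57) = -29723 + 7317/(-5940 - 6270) = -29723 + 7317/(-12210) = -29723 + 7317*(-1/12210) = -29723 - 2439/4070 = -120975049/4070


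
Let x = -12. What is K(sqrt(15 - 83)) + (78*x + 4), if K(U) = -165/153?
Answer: -47587/51 ≈ -933.08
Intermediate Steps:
K(U) = -55/51 (K(U) = -165*1/153 = -55/51)
K(sqrt(15 - 83)) + (78*x + 4) = -55/51 + (78*(-12) + 4) = -55/51 + (-936 + 4) = -55/51 - 932 = -47587/51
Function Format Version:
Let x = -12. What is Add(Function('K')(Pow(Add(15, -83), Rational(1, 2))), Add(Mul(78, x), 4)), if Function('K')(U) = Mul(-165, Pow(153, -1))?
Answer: Rational(-47587, 51) ≈ -933.08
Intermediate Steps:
Function('K')(U) = Rational(-55, 51) (Function('K')(U) = Mul(-165, Rational(1, 153)) = Rational(-55, 51))
Add(Function('K')(Pow(Add(15, -83), Rational(1, 2))), Add(Mul(78, x), 4)) = Add(Rational(-55, 51), Add(Mul(78, -12), 4)) = Add(Rational(-55, 51), Add(-936, 4)) = Add(Rational(-55, 51), -932) = Rational(-47587, 51)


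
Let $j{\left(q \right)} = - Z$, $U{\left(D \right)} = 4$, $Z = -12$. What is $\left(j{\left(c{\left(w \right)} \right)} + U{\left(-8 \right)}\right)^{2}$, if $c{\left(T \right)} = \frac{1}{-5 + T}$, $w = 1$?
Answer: $256$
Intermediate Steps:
$j{\left(q \right)} = 12$ ($j{\left(q \right)} = \left(-1\right) \left(-12\right) = 12$)
$\left(j{\left(c{\left(w \right)} \right)} + U{\left(-8 \right)}\right)^{2} = \left(12 + 4\right)^{2} = 16^{2} = 256$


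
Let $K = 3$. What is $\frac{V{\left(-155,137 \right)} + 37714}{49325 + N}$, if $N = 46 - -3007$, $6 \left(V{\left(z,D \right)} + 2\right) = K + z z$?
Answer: $\frac{62575}{78567} \approx 0.79645$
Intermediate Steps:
$V{\left(z,D \right)} = - \frac{3}{2} + \frac{z^{2}}{6}$ ($V{\left(z,D \right)} = -2 + \frac{3 + z z}{6} = -2 + \frac{3 + z^{2}}{6} = -2 + \left(\frac{1}{2} + \frac{z^{2}}{6}\right) = - \frac{3}{2} + \frac{z^{2}}{6}$)
$N = 3053$ ($N = 46 + 3007 = 3053$)
$\frac{V{\left(-155,137 \right)} + 37714}{49325 + N} = \frac{\left(- \frac{3}{2} + \frac{\left(-155\right)^{2}}{6}\right) + 37714}{49325 + 3053} = \frac{\left(- \frac{3}{2} + \frac{1}{6} \cdot 24025\right) + 37714}{52378} = \left(\left(- \frac{3}{2} + \frac{24025}{6}\right) + 37714\right) \frac{1}{52378} = \left(\frac{12008}{3} + 37714\right) \frac{1}{52378} = \frac{125150}{3} \cdot \frac{1}{52378} = \frac{62575}{78567}$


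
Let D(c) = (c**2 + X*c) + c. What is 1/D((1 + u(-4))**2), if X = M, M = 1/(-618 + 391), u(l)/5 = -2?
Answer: 227/1507653 ≈ 0.00015057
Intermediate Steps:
u(l) = -10 (u(l) = 5*(-2) = -10)
M = -1/227 (M = 1/(-227) = -1/227 ≈ -0.0044053)
X = -1/227 ≈ -0.0044053
D(c) = c**2 + 226*c/227 (D(c) = (c**2 - c/227) + c = c**2 + 226*c/227)
1/D((1 + u(-4))**2) = 1/((1 - 10)**2*(226 + 227*(1 - 10)**2)/227) = 1/((1/227)*(-9)**2*(226 + 227*(-9)**2)) = 1/((1/227)*81*(226 + 227*81)) = 1/((1/227)*81*(226 + 18387)) = 1/((1/227)*81*18613) = 1/(1507653/227) = 227/1507653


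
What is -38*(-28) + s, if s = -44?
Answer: 1020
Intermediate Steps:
-38*(-28) + s = -38*(-28) - 44 = 1064 - 44 = 1020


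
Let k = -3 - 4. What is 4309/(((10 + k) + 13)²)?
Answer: 4309/256 ≈ 16.832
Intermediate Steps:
k = -7
4309/(((10 + k) + 13)²) = 4309/(((10 - 7) + 13)²) = 4309/((3 + 13)²) = 4309/(16²) = 4309/256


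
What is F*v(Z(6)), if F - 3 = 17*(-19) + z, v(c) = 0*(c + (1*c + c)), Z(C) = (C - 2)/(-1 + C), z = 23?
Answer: 0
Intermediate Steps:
Z(C) = (-2 + C)/(-1 + C)
v(c) = 0 (v(c) = 0*(c + (c + c)) = 0*(c + 2*c) = 0*(3*c) = 0)
F = -297 (F = 3 + (17*(-19) + 23) = 3 + (-323 + 23) = 3 - 300 = -297)
F*v(Z(6)) = -297*0 = 0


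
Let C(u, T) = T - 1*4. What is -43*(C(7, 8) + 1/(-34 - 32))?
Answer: -11309/66 ≈ -171.35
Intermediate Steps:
C(u, T) = -4 + T (C(u, T) = T - 4 = -4 + T)
-43*(C(7, 8) + 1/(-34 - 32)) = -43*((-4 + 8) + 1/(-34 - 32)) = -43*(4 + 1/(-66)) = -43*(4 - 1/66) = -43*263/66 = -11309/66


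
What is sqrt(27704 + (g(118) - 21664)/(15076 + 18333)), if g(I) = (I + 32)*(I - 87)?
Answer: sqrt(30921563708098)/33409 ≈ 166.44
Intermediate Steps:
g(I) = (-87 + I)*(32 + I) (g(I) = (32 + I)*(-87 + I) = (-87 + I)*(32 + I))
sqrt(27704 + (g(118) - 21664)/(15076 + 18333)) = sqrt(27704 + ((-2784 + 118**2 - 55*118) - 21664)/(15076 + 18333)) = sqrt(27704 + ((-2784 + 13924 - 6490) - 21664)/33409) = sqrt(27704 + (4650 - 21664)*(1/33409)) = sqrt(27704 - 17014*1/33409) = sqrt(27704 - 17014/33409) = sqrt(925545922/33409) = sqrt(30921563708098)/33409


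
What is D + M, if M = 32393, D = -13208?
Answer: 19185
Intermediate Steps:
D + M = -13208 + 32393 = 19185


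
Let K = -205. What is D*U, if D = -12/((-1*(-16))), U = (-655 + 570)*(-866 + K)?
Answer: -273105/4 ≈ -68276.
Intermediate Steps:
U = 91035 (U = (-655 + 570)*(-866 - 205) = -85*(-1071) = 91035)
D = -3/4 (D = -12/16 = -12*1/16 = -3/4 ≈ -0.75000)
D*U = -3/4*91035 = -273105/4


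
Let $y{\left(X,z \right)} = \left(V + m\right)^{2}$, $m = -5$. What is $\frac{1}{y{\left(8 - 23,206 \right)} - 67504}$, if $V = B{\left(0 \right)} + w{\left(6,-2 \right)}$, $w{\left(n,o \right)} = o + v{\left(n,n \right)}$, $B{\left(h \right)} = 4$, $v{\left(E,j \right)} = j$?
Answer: $- \frac{1}{67495} \approx -1.4816 \cdot 10^{-5}$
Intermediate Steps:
$w{\left(n,o \right)} = n + o$ ($w{\left(n,o \right)} = o + n = n + o$)
$V = 8$ ($V = 4 + \left(6 - 2\right) = 4 + 4 = 8$)
$y{\left(X,z \right)} = 9$ ($y{\left(X,z \right)} = \left(8 - 5\right)^{2} = 3^{2} = 9$)
$\frac{1}{y{\left(8 - 23,206 \right)} - 67504} = \frac{1}{9 - 67504} = \frac{1}{-67495} = - \frac{1}{67495}$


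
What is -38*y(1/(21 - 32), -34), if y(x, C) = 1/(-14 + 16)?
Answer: -19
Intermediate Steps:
y(x, C) = ½ (y(x, C) = 1/2 = ½)
-38*y(1/(21 - 32), -34) = -38*½ = -19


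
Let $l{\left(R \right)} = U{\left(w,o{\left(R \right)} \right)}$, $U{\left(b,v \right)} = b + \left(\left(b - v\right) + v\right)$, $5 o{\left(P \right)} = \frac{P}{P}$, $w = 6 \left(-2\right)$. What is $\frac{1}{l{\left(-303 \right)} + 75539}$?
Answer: $\frac{1}{75515} \approx 1.3242 \cdot 10^{-5}$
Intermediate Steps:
$w = -12$
$o{\left(P \right)} = \frac{1}{5}$ ($o{\left(P \right)} = \frac{P \frac{1}{P}}{5} = \frac{1}{5} \cdot 1 = \frac{1}{5}$)
$U{\left(b,v \right)} = 2 b$ ($U{\left(b,v \right)} = b + b = 2 b$)
$l{\left(R \right)} = -24$ ($l{\left(R \right)} = 2 \left(-12\right) = -24$)
$\frac{1}{l{\left(-303 \right)} + 75539} = \frac{1}{-24 + 75539} = \frac{1}{75515}$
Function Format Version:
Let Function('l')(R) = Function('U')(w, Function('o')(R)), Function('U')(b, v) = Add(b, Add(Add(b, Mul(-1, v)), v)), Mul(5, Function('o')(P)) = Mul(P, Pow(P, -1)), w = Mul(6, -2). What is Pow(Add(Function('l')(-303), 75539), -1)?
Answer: Rational(1, 75515) ≈ 1.3242e-5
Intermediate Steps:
w = -12
Function('o')(P) = Rational(1, 5) (Function('o')(P) = Mul(Rational(1, 5), Mul(P, Pow(P, -1))) = Mul(Rational(1, 5), 1) = Rational(1, 5))
Function('U')(b, v) = Mul(2, b) (Function('U')(b, v) = Add(b, b) = Mul(2, b))
Function('l')(R) = -24 (Function('l')(R) = Mul(2, -12) = -24)
Pow(Add(Function('l')(-303), 75539), -1) = Pow(Add(-24, 75539), -1) = Pow(75515, -1) = Rational(1, 75515)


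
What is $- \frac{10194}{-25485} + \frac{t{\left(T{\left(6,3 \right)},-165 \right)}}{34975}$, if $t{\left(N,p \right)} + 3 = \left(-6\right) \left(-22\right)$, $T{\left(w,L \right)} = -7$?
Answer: $\frac{14119}{34975} \approx 0.40369$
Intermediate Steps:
$t{\left(N,p \right)} = 129$ ($t{\left(N,p \right)} = -3 - -132 = -3 + 132 = 129$)
$- \frac{10194}{-25485} + \frac{t{\left(T{\left(6,3 \right)},-165 \right)}}{34975} = - \frac{10194}{-25485} + \frac{129}{34975} = \left(-10194\right) \left(- \frac{1}{25485}\right) + 129 \cdot \frac{1}{34975} = \frac{2}{5} + \frac{129}{34975} = \frac{14119}{34975}$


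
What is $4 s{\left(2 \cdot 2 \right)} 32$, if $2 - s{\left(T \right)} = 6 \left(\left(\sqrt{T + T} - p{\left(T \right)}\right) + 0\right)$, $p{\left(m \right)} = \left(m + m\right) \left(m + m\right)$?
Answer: $49408 - 1536 \sqrt{2} \approx 47236.0$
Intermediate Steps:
$p{\left(m \right)} = 4 m^{2}$ ($p{\left(m \right)} = 2 m 2 m = 4 m^{2}$)
$s{\left(T \right)} = 2 + 24 T^{2} - 6 \sqrt{2} \sqrt{T}$ ($s{\left(T \right)} = 2 - 6 \left(\left(\sqrt{T + T} - 4 T^{2}\right) + 0\right) = 2 - 6 \left(\left(\sqrt{2 T} - 4 T^{2}\right) + 0\right) = 2 - 6 \left(\left(\sqrt{2} \sqrt{T} - 4 T^{2}\right) + 0\right) = 2 - 6 \left(\left(- 4 T^{2} + \sqrt{2} \sqrt{T}\right) + 0\right) = 2 - 6 \left(- 4 T^{2} + \sqrt{2} \sqrt{T}\right) = 2 - \left(- 24 T^{2} + 6 \sqrt{2} \sqrt{T}\right) = 2 + 24 T^{2} - 6 \sqrt{2} \sqrt{T}$)
$4 s{\left(2 \cdot 2 \right)} 32 = 4 \left(2 + 24 \left(2 \cdot 2\right)^{2} - 6 \sqrt{2} \sqrt{2 \cdot 2}\right) 32 = 4 \left(2 + 24 \cdot 4^{2} - 6 \sqrt{2} \sqrt{4}\right) 32 = 4 \left(2 + 24 \cdot 16 - 6 \sqrt{2} \cdot 2\right) 32 = 4 \left(2 + 384 - 12 \sqrt{2}\right) 32 = 4 \left(386 - 12 \sqrt{2}\right) 32 = \left(1544 - 48 \sqrt{2}\right) 32 = 49408 - 1536 \sqrt{2}$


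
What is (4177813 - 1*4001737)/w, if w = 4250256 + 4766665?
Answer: 176076/9016921 ≈ 0.019527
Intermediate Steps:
w = 9016921
(4177813 - 1*4001737)/w = (4177813 - 1*4001737)/9016921 = (4177813 - 4001737)*(1/9016921) = 176076*(1/9016921) = 176076/9016921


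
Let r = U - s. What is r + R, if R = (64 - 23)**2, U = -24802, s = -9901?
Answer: -13220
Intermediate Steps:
r = -14901 (r = -24802 - 1*(-9901) = -24802 + 9901 = -14901)
R = 1681 (R = 41**2 = 1681)
r + R = -14901 + 1681 = -13220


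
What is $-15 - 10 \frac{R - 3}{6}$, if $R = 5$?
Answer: $- \frac{55}{3} \approx -18.333$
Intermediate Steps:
$-15 - 10 \frac{R - 3}{6} = -15 - 10 \frac{5 - 3}{6} = -15 - 10 \cdot \frac{1}{6} \cdot 2 = -15 - \frac{10}{3} = - \frac{55}{3}$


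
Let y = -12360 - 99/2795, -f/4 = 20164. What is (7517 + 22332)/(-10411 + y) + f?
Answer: -5133438096819/63645044 ≈ -80657.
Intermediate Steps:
f = -80656 (f = -4*20164 = -80656)
y = -34546299/2795 (y = -12360 - 99*1/2795 = -12360 - 99/2795 = -34546299/2795 ≈ -12360.)
(7517 + 22332)/(-10411 + y) + f = (7517 + 22332)/(-10411 - 34546299/2795) - 80656 = 29849/(-63645044/2795) - 80656 = 29849*(-2795/63645044) - 80656 = -83427955/63645044 - 80656 = -5133438096819/63645044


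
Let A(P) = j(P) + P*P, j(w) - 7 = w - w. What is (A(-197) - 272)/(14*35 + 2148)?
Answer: 19272/1319 ≈ 14.611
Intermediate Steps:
j(w) = 7 (j(w) = 7 + (w - w) = 7 + 0 = 7)
A(P) = 7 + P² (A(P) = 7 + P*P = 7 + P²)
(A(-197) - 272)/(14*35 + 2148) = ((7 + (-197)²) - 272)/(14*35 + 2148) = ((7 + 38809) - 272)/(490 + 2148) = (38816 - 272)/2638 = 38544*(1/2638) = 19272/1319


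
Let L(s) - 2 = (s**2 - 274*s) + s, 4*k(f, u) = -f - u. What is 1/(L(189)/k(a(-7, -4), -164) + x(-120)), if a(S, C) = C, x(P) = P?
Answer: -21/10457 ≈ -0.0020082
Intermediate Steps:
k(f, u) = -f/4 - u/4 (k(f, u) = (-f - u)/4 = -f/4 - u/4)
L(s) = 2 + s**2 - 273*s (L(s) = 2 + ((s**2 - 274*s) + s) = 2 + (s**2 - 273*s) = 2 + s**2 - 273*s)
1/(L(189)/k(a(-7, -4), -164) + x(-120)) = 1/((2 + 189**2 - 273*189)/(-1/4*(-4) - 1/4*(-164)) - 120) = 1/((2 + 35721 - 51597)/(1 + 41) - 120) = 1/(-15874/42 - 120) = 1/(-15874*1/42 - 120) = 1/(-7937/21 - 120) = 1/(-10457/21) = -21/10457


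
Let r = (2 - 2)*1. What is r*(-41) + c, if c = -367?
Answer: -367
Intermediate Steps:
r = 0 (r = 0*1 = 0)
r*(-41) + c = 0*(-41) - 367 = 0 - 367 = -367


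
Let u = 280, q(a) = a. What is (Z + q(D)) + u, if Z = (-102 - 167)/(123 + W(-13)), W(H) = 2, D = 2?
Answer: 34981/125 ≈ 279.85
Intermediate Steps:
Z = -269/125 (Z = (-102 - 167)/(123 + 2) = -269/125 ≈ -2.1520)
(Z + q(D)) + u = (-269/125 + 2) + 280 = -19/125 + 280 = 34981/125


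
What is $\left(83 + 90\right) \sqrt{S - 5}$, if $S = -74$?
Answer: $173 i \sqrt{79} \approx 1537.7 i$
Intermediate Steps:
$\left(83 + 90\right) \sqrt{S - 5} = \left(83 + 90\right) \sqrt{-74 - 5} = 173 \sqrt{-79} = 173 i \sqrt{79}$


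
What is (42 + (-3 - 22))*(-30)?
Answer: -510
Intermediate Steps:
(42 + (-3 - 22))*(-30) = (42 - 25)*(-30) = 17*(-30) = -510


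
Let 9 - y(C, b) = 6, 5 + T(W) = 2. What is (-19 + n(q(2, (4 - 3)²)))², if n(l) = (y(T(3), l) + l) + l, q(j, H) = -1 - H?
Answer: 400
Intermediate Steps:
T(W) = -3 (T(W) = -5 + 2 = -3)
y(C, b) = 3 (y(C, b) = 9 - 1*6 = 9 - 6 = 3)
n(l) = 3 + 2*l (n(l) = (3 + l) + l = 3 + 2*l)
(-19 + n(q(2, (4 - 3)²)))² = (-19 + (3 + 2*(-1 - (4 - 3)²)))² = (-19 + (3 + 2*(-1 - 1*1²)))² = (-19 + (3 + 2*(-1 - 1*1)))² = (-19 + (3 + 2*(-1 - 1)))² = (-19 + (3 + 2*(-2)))² = (-19 + (3 - 4))² = (-19 - 1)² = (-20)² = 400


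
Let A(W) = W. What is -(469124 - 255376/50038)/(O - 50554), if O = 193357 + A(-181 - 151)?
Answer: -11736885668/3564481949 ≈ -3.2927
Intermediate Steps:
O = 193025 (O = 193357 + (-181 - 151) = 193357 - 332 = 193025)
-(469124 - 255376/50038)/(O - 50554) = -(469124 - 255376/50038)/(193025 - 50554) = -(469124 - 255376*1/50038)/142471 = -(469124 - 127688/25019)/142471 = -11736885668/(25019*142471) = -1*11736885668/3564481949 = -11736885668/3564481949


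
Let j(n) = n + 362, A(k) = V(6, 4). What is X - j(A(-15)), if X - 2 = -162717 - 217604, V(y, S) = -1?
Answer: -380680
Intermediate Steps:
A(k) = -1
j(n) = 362 + n
X = -380319 (X = 2 + (-162717 - 217604) = 2 - 380321 = -380319)
X - j(A(-15)) = -380319 - (362 - 1) = -380319 - 1*361 = -380319 - 361 = -380680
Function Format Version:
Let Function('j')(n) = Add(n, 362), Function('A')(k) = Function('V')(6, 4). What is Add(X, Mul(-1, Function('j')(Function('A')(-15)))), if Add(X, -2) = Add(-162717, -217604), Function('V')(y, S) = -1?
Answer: -380680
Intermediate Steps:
Function('A')(k) = -1
Function('j')(n) = Add(362, n)
X = -380319 (X = Add(2, Add(-162717, -217604)) = Add(2, -380321) = -380319)
Add(X, Mul(-1, Function('j')(Function('A')(-15)))) = Add(-380319, Mul(-1, Add(362, -1))) = Add(-380319, Mul(-1, 361)) = Add(-380319, -361) = -380680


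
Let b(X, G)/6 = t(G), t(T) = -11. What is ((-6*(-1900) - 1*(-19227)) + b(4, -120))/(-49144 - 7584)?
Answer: -30561/56728 ≈ -0.53873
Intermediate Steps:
b(X, G) = -66 (b(X, G) = 6*(-11) = -66)
((-6*(-1900) - 1*(-19227)) + b(4, -120))/(-49144 - 7584) = ((-6*(-1900) - 1*(-19227)) - 66)/(-49144 - 7584) = ((11400 + 19227) - 66)/(-56728) = (30627 - 66)*(-1/56728) = 30561*(-1/56728) = -30561/56728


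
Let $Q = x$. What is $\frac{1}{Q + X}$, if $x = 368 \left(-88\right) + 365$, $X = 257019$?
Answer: $\frac{1}{225000} \approx 4.4444 \cdot 10^{-6}$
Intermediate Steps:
$x = -32019$ ($x = -32384 + 365 = -32019$)
$Q = -32019$
$\frac{1}{Q + X} = \frac{1}{-32019 + 257019} = \frac{1}{225000}$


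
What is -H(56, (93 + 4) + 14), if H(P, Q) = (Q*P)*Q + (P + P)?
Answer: -690088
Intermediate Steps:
H(P, Q) = 2*P + P*Q² (H(P, Q) = (P*Q)*Q + 2*P = P*Q² + 2*P = 2*P + P*Q²)
-H(56, (93 + 4) + 14) = -56*(2 + ((93 + 4) + 14)²) = -56*(2 + (97 + 14)²) = -56*(2 + 111²) = -56*(2 + 12321) = -56*12323 = -1*690088 = -690088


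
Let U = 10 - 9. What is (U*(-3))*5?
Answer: -15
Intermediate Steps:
U = 1
(U*(-3))*5 = (1*(-3))*5 = -3*5 = -15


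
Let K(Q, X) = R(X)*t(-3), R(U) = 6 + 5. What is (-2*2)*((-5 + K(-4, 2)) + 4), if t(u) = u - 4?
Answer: 312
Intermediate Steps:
t(u) = -4 + u
R(U) = 11
K(Q, X) = -77 (K(Q, X) = 11*(-4 - 3) = 11*(-7) = -77)
(-2*2)*((-5 + K(-4, 2)) + 4) = (-2*2)*((-5 - 77) + 4) = -4*(-82 + 4) = -4*(-78) = 312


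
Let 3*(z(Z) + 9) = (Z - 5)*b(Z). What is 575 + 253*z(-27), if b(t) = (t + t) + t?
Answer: 216890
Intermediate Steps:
b(t) = 3*t (b(t) = 2*t + t = 3*t)
z(Z) = -9 + Z*(-5 + Z) (z(Z) = -9 + ((Z - 5)*(3*Z))/3 = -9 + ((-5 + Z)*(3*Z))/3 = -9 + (3*Z*(-5 + Z))/3 = -9 + Z*(-5 + Z))
575 + 253*z(-27) = 575 + 253*(-9 + (-27)² - 5*(-27)) = 575 + 253*(-9 + 729 + 135) = 575 + 253*855 = 575 + 216315 = 216890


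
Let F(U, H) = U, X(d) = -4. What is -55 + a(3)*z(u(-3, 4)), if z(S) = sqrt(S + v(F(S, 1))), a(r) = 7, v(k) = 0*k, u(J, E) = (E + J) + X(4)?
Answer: -55 + 7*I*sqrt(3) ≈ -55.0 + 12.124*I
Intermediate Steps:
u(J, E) = -4 + E + J (u(J, E) = (E + J) - 4 = -4 + E + J)
v(k) = 0
z(S) = sqrt(S) (z(S) = sqrt(S + 0) = sqrt(S))
-55 + a(3)*z(u(-3, 4)) = -55 + 7*sqrt(-4 + 4 - 3) = -55 + 7*sqrt(-3) = -55 + 7*(I*sqrt(3)) = -55 + 7*I*sqrt(3)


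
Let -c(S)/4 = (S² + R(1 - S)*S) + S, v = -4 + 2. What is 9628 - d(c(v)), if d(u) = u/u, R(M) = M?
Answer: 9627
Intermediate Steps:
v = -2
c(S) = -4*S - 4*S² - 4*S*(1 - S) (c(S) = -4*((S² + (1 - S)*S) + S) = -4*((S² + S*(1 - S)) + S) = -4*(S + S² + S*(1 - S)) = -4*S - 4*S² - 4*S*(1 - S))
d(u) = 1
9628 - d(c(v)) = 9628 - 1*1 = 9628 - 1 = 9627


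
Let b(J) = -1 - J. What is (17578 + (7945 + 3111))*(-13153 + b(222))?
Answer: -383008384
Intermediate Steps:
(17578 + (7945 + 3111))*(-13153 + b(222)) = (17578 + (7945 + 3111))*(-13153 + (-1 - 1*222)) = (17578 + 11056)*(-13153 + (-1 - 222)) = 28634*(-13153 - 223) = 28634*(-13376) = -383008384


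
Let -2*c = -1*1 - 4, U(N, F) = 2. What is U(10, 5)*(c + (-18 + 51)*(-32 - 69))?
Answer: -6661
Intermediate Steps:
c = 5/2 (c = -(-1*1 - 4)/2 = -(-1 - 4)/2 = -½*(-5) = 5/2 ≈ 2.5000)
U(10, 5)*(c + (-18 + 51)*(-32 - 69)) = 2*(5/2 + (-18 + 51)*(-32 - 69)) = 2*(5/2 + 33*(-101)) = 2*(5/2 - 3333) = 2*(-6661/2) = -6661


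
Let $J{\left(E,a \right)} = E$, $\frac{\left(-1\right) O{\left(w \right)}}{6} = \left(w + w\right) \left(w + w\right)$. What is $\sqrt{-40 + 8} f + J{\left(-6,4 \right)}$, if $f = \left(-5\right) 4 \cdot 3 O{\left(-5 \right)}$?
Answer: $-6 + 144000 i \sqrt{2} \approx -6.0 + 2.0365 \cdot 10^{5} i$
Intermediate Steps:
$O{\left(w \right)} = - 24 w^{2}$ ($O{\left(w \right)} = - 6 \left(w + w\right) \left(w + w\right) = - 6 \cdot 2 w 2 w = - 6 \cdot 4 w^{2} = - 24 w^{2}$)
$f = 36000$ ($f = \left(-5\right) 4 \cdot 3 \left(- 24 \left(-5\right)^{2}\right) = \left(-20\right) 3 \left(\left(-24\right) 25\right) = \left(-60\right) \left(-600\right) = 36000$)
$\sqrt{-40 + 8} f + J{\left(-6,4 \right)} = \sqrt{-40 + 8} \cdot 36000 - 6 = \sqrt{-32} \cdot 36000 - 6 = 4 i \sqrt{2} \cdot 36000 - 6 = 144000 i \sqrt{2} - 6 = -6 + 144000 i \sqrt{2}$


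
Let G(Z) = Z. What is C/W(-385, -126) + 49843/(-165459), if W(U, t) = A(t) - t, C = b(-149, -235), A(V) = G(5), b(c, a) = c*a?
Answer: 5787017452/21675129 ≈ 266.99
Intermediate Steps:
b(c, a) = a*c
A(V) = 5
C = 35015 (C = -235*(-149) = 35015)
W(U, t) = 5 - t
C/W(-385, -126) + 49843/(-165459) = 35015/(5 - 1*(-126)) + 49843/(-165459) = 35015/(5 + 126) + 49843*(-1/165459) = 35015/131 - 49843/165459 = 5787017452/21675129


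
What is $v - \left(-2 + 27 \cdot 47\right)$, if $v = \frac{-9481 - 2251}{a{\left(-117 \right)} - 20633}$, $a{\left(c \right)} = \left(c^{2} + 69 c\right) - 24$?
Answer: $- \frac{19045215}{15041} \approx -1266.2$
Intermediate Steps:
$a{\left(c \right)} = -24 + c^{2} + 69 c$
$v = \frac{11732}{15041}$ ($v = \frac{-9481 - 2251}{\left(-24 + \left(-117\right)^{2} + 69 \left(-117\right)\right) - 20633} = - \frac{11732}{\left(-24 + 13689 - 8073\right) - 20633} = - \frac{11732}{5592 - 20633} = - \frac{11732}{-15041} = \left(-11732\right) \left(- \frac{1}{15041}\right) = \frac{11732}{15041} \approx 0.78$)
$v - \left(-2 + 27 \cdot 47\right) = \frac{11732}{15041} - \left(-2 + 27 \cdot 47\right) = \frac{11732}{15041} - \left(-2 + 1269\right) = \frac{11732}{15041} - 1267 = - \frac{19045215}{15041}$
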